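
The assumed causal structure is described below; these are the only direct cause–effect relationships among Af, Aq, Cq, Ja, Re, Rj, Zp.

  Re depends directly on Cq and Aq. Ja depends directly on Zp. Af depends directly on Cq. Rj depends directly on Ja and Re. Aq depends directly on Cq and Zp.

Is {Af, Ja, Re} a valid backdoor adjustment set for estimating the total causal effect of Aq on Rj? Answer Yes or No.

No

Backdoor paths from Aq to Rj (paths whose first edge points into Aq):
  P1: Aq <- Cq -> Re -> Rj
  P2: Aq <- Zp -> Ja -> Rj
Condition 1 (no descendant of Aq in the set): FAILS — Re is a descendant of Aq.
Condition 2 (every backdoor path blocked by {Af, Ja, Re}):
  P1: blocked at chain node Re ∈ conditioning set.
  P2: blocked at chain node Ja ∈ conditioning set.
{Af, Ja, Re} does not satisfy the backdoor criterion.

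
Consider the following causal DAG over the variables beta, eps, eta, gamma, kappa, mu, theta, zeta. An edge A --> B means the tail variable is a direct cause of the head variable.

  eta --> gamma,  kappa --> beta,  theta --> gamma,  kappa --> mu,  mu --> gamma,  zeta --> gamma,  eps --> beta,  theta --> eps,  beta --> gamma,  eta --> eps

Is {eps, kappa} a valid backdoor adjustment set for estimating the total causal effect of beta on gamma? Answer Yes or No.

Yes

Backdoor paths from beta to gamma (paths whose first edge points into beta):
  P1: beta <- kappa -> mu -> gamma
  P2: beta <- eps <- eta -> gamma
  P3: beta <- eps <- theta -> gamma
Condition 1 (no descendant of beta in the set): holds — descendants of beta are {gamma}; none are in {eps, kappa}.
Condition 2 (every backdoor path blocked by {eps, kappa}):
  P1: blocked at fork node kappa ∈ conditioning set.
  P2: blocked at chain node eps ∈ conditioning set.
  P3: blocked at chain node eps ∈ conditioning set.
{eps, kappa} satisfies the backdoor criterion.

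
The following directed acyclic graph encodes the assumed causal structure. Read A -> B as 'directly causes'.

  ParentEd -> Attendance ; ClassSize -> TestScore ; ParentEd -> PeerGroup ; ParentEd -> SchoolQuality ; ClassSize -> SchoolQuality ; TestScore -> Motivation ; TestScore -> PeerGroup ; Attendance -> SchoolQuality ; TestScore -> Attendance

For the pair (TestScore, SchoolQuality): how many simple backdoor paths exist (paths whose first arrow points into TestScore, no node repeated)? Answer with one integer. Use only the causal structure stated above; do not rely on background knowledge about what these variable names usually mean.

1

A backdoor path from TestScore to SchoolQuality is any simple undirected path whose first edge points into TestScore (i.e. leaves TestScore via a parent).
Parents of TestScore: {ClassSize}.
Enumerating:
  P1: TestScore <- ClassSize -> SchoolQuality
That exhausts the simple backdoor paths. Count: 1.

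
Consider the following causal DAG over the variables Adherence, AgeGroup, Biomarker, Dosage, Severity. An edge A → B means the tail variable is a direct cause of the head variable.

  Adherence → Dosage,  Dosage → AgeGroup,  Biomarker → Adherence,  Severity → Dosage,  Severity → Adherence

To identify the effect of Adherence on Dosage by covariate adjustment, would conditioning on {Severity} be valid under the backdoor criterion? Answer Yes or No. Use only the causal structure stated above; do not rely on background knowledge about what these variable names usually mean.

Yes

Backdoor paths from Adherence to Dosage (paths whose first edge points into Adherence):
  P1: Adherence <- Severity -> Dosage
Condition 1 (no descendant of Adherence in the set): holds — descendants of Adherence are {AgeGroup, Dosage}; none are in {Severity}.
Condition 2 (every backdoor path blocked by {Severity}):
  P1: blocked at fork node Severity ∈ conditioning set.
{Severity} satisfies the backdoor criterion.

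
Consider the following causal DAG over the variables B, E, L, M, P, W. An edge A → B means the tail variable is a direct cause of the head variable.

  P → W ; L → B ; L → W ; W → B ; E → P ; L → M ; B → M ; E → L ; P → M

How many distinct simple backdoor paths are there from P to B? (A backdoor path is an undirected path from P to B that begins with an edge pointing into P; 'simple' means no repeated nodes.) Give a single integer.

A backdoor path from P to B is any simple undirected path whose first edge points into P (i.e. leaves P via a parent).
Parents of P: {E}.
Enumerating:
  P1: P <- E -> L -> W -> B
  P2: P <- E -> L -> B
  P3: P <- E -> L -> M <- B
That exhausts the simple backdoor paths. Count: 3.

3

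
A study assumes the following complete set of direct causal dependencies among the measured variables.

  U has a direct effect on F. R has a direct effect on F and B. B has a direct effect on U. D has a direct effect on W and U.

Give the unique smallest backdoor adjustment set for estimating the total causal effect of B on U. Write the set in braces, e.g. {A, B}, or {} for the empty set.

Variables eligible for adjustment (non-descendants of B, excluding B and U): {D, R, W}.
Backdoor paths from B to U:
  P1: B <- R -> F <- U
Each backdoor path contains an unconditioned collider, so every path is already blocked with the empty conditioning set:
  P1: blocked at collider F (neither it nor any descendant is in the conditioning set).
The empty set is therefore the unique smallest valid set.

{}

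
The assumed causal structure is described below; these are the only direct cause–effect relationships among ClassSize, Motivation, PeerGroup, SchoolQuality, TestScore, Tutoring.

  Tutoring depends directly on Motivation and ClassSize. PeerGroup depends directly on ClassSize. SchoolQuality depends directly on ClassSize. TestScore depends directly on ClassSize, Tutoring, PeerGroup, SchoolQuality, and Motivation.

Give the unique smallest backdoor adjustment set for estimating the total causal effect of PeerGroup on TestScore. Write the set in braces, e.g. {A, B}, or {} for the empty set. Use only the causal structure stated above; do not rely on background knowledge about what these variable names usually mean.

{ClassSize}

Variables eligible for adjustment (non-descendants of PeerGroup, excluding PeerGroup and TestScore): {ClassSize, Motivation, SchoolQuality, Tutoring}.
Backdoor paths from PeerGroup to TestScore:
  P1: PeerGroup <- ClassSize -> SchoolQuality -> TestScore
  P2: PeerGroup <- ClassSize -> Tutoring <- Motivation -> TestScore
  P3: PeerGroup <- ClassSize -> Tutoring -> TestScore
  P4: PeerGroup <- ClassSize -> TestScore
The empty set is not sufficient: P1 (PeerGroup <- ClassSize -> SchoolQuality -> TestScore) has no collider blocking it and no conditioned non-collider, so it is open.
Try {ClassSize}:
  P1: blocked at fork node ClassSize ∈ conditioning set.
  P2: blocked at fork node ClassSize ∈ conditioning set.
  P3: blocked at fork node ClassSize ∈ conditioning set.
  P4: blocked at fork node ClassSize ∈ conditioning set.
{ClassSize} contains no descendant of PeerGroup and blocks every backdoor path.
No other singleton works — e.g. {Motivation} leaves P1 open — so {ClassSize} is the unique smallest valid adjustment set.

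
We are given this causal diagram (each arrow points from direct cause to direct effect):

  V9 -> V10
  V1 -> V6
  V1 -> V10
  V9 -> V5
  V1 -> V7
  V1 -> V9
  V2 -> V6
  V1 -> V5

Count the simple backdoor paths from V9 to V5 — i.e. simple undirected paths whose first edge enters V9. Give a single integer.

A backdoor path from V9 to V5 is any simple undirected path whose first edge points into V9 (i.e. leaves V9 via a parent).
Parents of V9: {V1}.
Enumerating:
  P1: V9 <- V1 -> V5
That exhausts the simple backdoor paths. Count: 1.

1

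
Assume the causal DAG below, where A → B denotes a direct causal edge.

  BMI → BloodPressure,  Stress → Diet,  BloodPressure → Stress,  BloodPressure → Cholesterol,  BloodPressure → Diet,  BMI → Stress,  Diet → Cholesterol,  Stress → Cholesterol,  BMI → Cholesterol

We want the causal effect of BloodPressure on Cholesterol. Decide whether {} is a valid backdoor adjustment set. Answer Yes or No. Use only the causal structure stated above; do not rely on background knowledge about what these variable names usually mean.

Backdoor paths from BloodPressure to Cholesterol (paths whose first edge points into BloodPressure):
  P1: BloodPressure <- BMI -> Stress -> Diet -> Cholesterol
  P2: BloodPressure <- BMI -> Stress -> Cholesterol
  P3: BloodPressure <- BMI -> Cholesterol
Condition 1 (no descendant of BloodPressure in the set): holds — descendants of BloodPressure are {Cholesterol, Diet, Stress}; none are in {}.
Condition 2 (every backdoor path blocked by {}):
  P1: open — no interior node is in the conditioning set.
  P2: open — no interior node is in the conditioning set.
  P3: open — no interior node is in the conditioning set.
{} does not satisfy the backdoor criterion.

No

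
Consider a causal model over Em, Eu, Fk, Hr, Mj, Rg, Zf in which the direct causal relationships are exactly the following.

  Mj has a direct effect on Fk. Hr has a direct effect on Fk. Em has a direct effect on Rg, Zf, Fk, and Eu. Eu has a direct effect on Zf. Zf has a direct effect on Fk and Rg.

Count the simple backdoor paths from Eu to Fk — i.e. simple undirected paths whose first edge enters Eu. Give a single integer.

A backdoor path from Eu to Fk is any simple undirected path whose first edge points into Eu (i.e. leaves Eu via a parent).
Parents of Eu: {Em}.
Enumerating:
  P1: Eu <- Em -> Zf -> Fk
  P2: Eu <- Em -> Fk
  P3: Eu <- Em -> Rg <- Zf -> Fk
That exhausts the simple backdoor paths. Count: 3.

3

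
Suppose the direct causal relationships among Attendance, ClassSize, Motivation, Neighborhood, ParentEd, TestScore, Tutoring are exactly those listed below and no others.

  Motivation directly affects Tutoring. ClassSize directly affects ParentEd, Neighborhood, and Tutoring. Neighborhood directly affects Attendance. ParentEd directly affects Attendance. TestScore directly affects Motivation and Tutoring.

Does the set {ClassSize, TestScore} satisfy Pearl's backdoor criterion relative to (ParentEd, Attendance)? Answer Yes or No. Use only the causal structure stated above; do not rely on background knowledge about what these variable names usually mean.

Backdoor paths from ParentEd to Attendance (paths whose first edge points into ParentEd):
  P1: ParentEd <- ClassSize -> Neighborhood -> Attendance
Condition 1 (no descendant of ParentEd in the set): holds — descendants of ParentEd are {Attendance}; none are in {ClassSize, TestScore}.
Condition 2 (every backdoor path blocked by {ClassSize, TestScore}):
  P1: blocked at fork node ClassSize ∈ conditioning set.
{ClassSize, TestScore} satisfies the backdoor criterion.

Yes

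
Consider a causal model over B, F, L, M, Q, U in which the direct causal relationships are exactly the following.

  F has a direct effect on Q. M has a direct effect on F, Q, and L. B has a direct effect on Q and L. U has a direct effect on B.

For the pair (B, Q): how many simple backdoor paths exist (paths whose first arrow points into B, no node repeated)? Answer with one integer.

0

A backdoor path from B to Q is any simple undirected path whose first edge points into B (i.e. leaves B via a parent).
Parents of B: {U}.
No simple path from any parent of B reaches Q without revisiting B, so there are no backdoor paths.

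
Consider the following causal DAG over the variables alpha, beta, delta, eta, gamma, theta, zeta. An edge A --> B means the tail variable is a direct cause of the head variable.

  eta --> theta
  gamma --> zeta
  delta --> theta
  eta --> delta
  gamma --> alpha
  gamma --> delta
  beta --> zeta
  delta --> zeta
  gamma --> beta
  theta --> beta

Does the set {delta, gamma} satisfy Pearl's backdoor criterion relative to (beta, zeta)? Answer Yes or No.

Backdoor paths from beta to zeta (paths whose first edge points into beta):
  P1: beta <- gamma -> delta -> zeta
  P2: beta <- gamma -> zeta
  P3: beta <- theta <- eta -> delta <- gamma -> zeta
  P4: beta <- theta <- eta -> delta -> zeta
  P5: beta <- theta <- delta <- gamma -> zeta
  P6: beta <- theta <- delta -> zeta
Condition 1 (no descendant of beta in the set): holds — descendants of beta are {zeta}; none are in {delta, gamma}.
Condition 2 (every backdoor path blocked by {delta, gamma}):
  P1: blocked at fork node gamma ∈ conditioning set.
  P2: blocked at fork node gamma ∈ conditioning set.
  P3: blocked at fork node gamma ∈ conditioning set.
  P4: blocked at chain node delta ∈ conditioning set.
  P5: blocked at chain node delta ∈ conditioning set.
  P6: blocked at fork node delta ∈ conditioning set.
{delta, gamma} satisfies the backdoor criterion.

Yes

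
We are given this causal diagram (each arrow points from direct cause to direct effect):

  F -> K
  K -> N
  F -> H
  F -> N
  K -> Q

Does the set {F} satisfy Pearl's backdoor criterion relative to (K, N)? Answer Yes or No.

Yes

Backdoor paths from K to N (paths whose first edge points into K):
  P1: K <- F -> N
Condition 1 (no descendant of K in the set): holds — descendants of K are {N, Q}; none are in {F}.
Condition 2 (every backdoor path blocked by {F}):
  P1: blocked at fork node F ∈ conditioning set.
{F} satisfies the backdoor criterion.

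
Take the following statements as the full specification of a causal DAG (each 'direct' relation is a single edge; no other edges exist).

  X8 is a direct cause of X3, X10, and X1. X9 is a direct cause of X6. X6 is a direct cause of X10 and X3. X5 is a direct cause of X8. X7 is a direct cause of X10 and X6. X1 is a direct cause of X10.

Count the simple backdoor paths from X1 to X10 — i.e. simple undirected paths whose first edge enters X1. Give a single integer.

3

A backdoor path from X1 to X10 is any simple undirected path whose first edge points into X1 (i.e. leaves X1 via a parent).
Parents of X1: {X8}.
Enumerating:
  P1: X1 <- X8 -> X3 <- X6 <- X7 -> X10
  P2: X1 <- X8 -> X3 <- X6 -> X10
  P3: X1 <- X8 -> X10
That exhausts the simple backdoor paths. Count: 3.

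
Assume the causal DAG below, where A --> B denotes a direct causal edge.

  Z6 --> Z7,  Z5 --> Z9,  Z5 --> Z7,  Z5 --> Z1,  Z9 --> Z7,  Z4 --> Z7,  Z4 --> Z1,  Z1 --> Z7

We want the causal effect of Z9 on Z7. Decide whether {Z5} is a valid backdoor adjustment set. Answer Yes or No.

Yes

Backdoor paths from Z9 to Z7 (paths whose first edge points into Z9):
  P1: Z9 <- Z5 -> Z1 <- Z4 -> Z7
  P2: Z9 <- Z5 -> Z1 -> Z7
  P3: Z9 <- Z5 -> Z7
Condition 1 (no descendant of Z9 in the set): holds — descendants of Z9 are {Z7}; none are in {Z5}.
Condition 2 (every backdoor path blocked by {Z5}):
  P1: blocked at fork node Z5 ∈ conditioning set.
  P2: blocked at fork node Z5 ∈ conditioning set.
  P3: blocked at fork node Z5 ∈ conditioning set.
{Z5} satisfies the backdoor criterion.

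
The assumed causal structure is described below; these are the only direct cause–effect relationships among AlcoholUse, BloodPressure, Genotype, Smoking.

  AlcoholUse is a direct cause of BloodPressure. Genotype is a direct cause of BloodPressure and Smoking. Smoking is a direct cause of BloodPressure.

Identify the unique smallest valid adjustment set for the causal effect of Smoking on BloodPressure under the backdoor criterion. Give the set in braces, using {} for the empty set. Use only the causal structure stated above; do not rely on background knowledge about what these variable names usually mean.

Variables eligible for adjustment (non-descendants of Smoking, excluding Smoking and BloodPressure): {AlcoholUse, Genotype}.
Backdoor paths from Smoking to BloodPressure:
  P1: Smoking <- Genotype -> BloodPressure
The empty set is not sufficient: P1 (Smoking <- Genotype -> BloodPressure) has no collider blocking it and no conditioned non-collider, so it is open.
Try {Genotype}:
  P1: blocked at fork node Genotype ∈ conditioning set.
{Genotype} contains no descendant of Smoking and blocks every backdoor path.
No other singleton works — e.g. {AlcoholUse} leaves P1 open — so {Genotype} is the unique smallest valid adjustment set.

{Genotype}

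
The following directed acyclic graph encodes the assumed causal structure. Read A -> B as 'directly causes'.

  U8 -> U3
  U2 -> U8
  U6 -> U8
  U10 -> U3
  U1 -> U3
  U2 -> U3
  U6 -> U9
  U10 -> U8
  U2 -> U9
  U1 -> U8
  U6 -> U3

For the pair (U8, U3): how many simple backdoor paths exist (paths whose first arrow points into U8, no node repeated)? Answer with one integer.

6

A backdoor path from U8 to U3 is any simple undirected path whose first edge points into U8 (i.e. leaves U8 via a parent).
Parents of U8: {U1, U10, U2, U6}.
Enumerating:
  P1: U8 <- U10 -> U3
  P2: U8 <- U2 -> U9 <- U6 -> U3
  P3: U8 <- U2 -> U3
  P4: U8 <- U1 -> U3
  P5: U8 <- U6 -> U9 <- U2 -> U3
  P6: U8 <- U6 -> U3
That exhausts the simple backdoor paths. Count: 6.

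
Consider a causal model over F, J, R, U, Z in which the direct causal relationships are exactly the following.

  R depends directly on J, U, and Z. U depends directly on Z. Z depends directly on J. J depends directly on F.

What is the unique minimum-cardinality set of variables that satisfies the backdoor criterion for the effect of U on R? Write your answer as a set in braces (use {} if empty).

Variables eligible for adjustment (non-descendants of U, excluding U and R): {F, J, Z}.
Backdoor paths from U to R:
  P1: U <- Z <- J -> R
  P2: U <- Z -> R
The empty set is not sufficient: P1 (U <- Z <- J -> R) has no collider blocking it and no conditioned non-collider, so it is open.
Try {Z}:
  P1: blocked at chain node Z ∈ conditioning set.
  P2: blocked at fork node Z ∈ conditioning set.
{Z} contains no descendant of U and blocks every backdoor path.
No other singleton works — e.g. {F} leaves P1 open — so {Z} is the unique smallest valid adjustment set.

{Z}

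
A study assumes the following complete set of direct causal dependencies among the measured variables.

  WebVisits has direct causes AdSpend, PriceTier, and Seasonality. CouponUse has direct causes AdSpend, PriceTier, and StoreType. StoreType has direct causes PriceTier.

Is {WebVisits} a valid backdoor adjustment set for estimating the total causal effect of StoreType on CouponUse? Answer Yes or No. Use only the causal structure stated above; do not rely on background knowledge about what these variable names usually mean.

No

Backdoor paths from StoreType to CouponUse (paths whose first edge points into StoreType):
  P1: StoreType <- PriceTier -> WebVisits <- AdSpend -> CouponUse
  P2: StoreType <- PriceTier -> CouponUse
Condition 1 (no descendant of StoreType in the set): holds — descendants of StoreType are {CouponUse}; none are in {WebVisits}.
Condition 2 (every backdoor path blocked by {WebVisits}):
  P1: open — collider(s) WebVisits are conditioned on (or have a conditioned descendant) and no non-collider on the path is in the set.
  P2: open — no interior node is in the conditioning set.
{WebVisits} does not satisfy the backdoor criterion.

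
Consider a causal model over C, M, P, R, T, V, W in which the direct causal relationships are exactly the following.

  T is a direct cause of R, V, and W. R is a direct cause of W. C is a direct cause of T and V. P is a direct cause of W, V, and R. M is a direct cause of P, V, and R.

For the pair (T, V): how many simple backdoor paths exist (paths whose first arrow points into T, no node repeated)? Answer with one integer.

A backdoor path from T to V is any simple undirected path whose first edge points into T (i.e. leaves T via a parent).
Parents of T: {C}.
Enumerating:
  P1: T <- C -> V
That exhausts the simple backdoor paths. Count: 1.

1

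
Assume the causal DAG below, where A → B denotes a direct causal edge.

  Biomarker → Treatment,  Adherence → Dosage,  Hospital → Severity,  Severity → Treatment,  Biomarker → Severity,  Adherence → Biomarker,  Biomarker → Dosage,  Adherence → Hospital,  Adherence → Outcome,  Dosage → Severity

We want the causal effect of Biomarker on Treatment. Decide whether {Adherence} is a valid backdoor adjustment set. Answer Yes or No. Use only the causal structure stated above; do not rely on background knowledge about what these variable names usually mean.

Backdoor paths from Biomarker to Treatment (paths whose first edge points into Biomarker):
  P1: Biomarker <- Adherence -> Hospital -> Severity -> Treatment
  P2: Biomarker <- Adherence -> Dosage -> Severity -> Treatment
Condition 1 (no descendant of Biomarker in the set): holds — descendants of Biomarker are {Dosage, Severity, Treatment}; none are in {Adherence}.
Condition 2 (every backdoor path blocked by {Adherence}):
  P1: blocked at fork node Adherence ∈ conditioning set.
  P2: blocked at fork node Adherence ∈ conditioning set.
{Adherence} satisfies the backdoor criterion.

Yes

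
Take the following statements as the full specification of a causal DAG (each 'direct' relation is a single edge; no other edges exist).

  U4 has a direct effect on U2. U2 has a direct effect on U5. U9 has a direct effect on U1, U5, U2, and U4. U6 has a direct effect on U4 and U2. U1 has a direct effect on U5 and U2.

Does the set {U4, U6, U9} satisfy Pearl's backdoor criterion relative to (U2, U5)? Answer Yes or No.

No

Backdoor paths from U2 to U5 (paths whose first edge points into U2):
  P1: U2 <- U9 -> U1 -> U5
  P2: U2 <- U9 -> U5
  P3: U2 <- U6 -> U4 <- U9 -> U1 -> U5
  P4: U2 <- U6 -> U4 <- U9 -> U5
  P5: U2 <- U4 <- U9 -> U1 -> U5
  P6: U2 <- U4 <- U9 -> U5
  P7: U2 <- U1 <- U9 -> U5
  P8: U2 <- U1 -> U5
Condition 1 (no descendant of U2 in the set): holds — descendants of U2 are {U5}; none are in {U4, U6, U9}.
Condition 2 (every backdoor path blocked by {U4, U6, U9}):
  P1: blocked at fork node U9 ∈ conditioning set.
  P2: blocked at fork node U9 ∈ conditioning set.
  P3: blocked at fork node U6 ∈ conditioning set.
  P4: blocked at fork node U6 ∈ conditioning set.
  P5: blocked at chain node U4 ∈ conditioning set.
  P6: blocked at chain node U4 ∈ conditioning set.
  P7: blocked at fork node U9 ∈ conditioning set.
  P8: open — no interior node is in the conditioning set.
{U4, U6, U9} does not satisfy the backdoor criterion.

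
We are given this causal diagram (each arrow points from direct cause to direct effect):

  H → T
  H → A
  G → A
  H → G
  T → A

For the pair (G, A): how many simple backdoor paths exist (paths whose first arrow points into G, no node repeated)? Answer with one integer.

2

A backdoor path from G to A is any simple undirected path whose first edge points into G (i.e. leaves G via a parent).
Parents of G: {H}.
Enumerating:
  P1: G <- H -> T -> A
  P2: G <- H -> A
That exhausts the simple backdoor paths. Count: 2.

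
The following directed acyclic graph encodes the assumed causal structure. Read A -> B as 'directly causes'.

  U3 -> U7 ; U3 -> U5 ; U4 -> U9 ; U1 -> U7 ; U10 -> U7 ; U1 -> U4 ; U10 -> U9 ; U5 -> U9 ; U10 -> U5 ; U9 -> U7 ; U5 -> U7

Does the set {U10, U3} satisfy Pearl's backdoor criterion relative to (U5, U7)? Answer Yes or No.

Backdoor paths from U5 to U7 (paths whose first edge points into U5):
  P1: U5 <- U10 -> U9 <- U4 <- U1 -> U7
  P2: U5 <- U10 -> U9 -> U7
  P3: U5 <- U10 -> U7
  P4: U5 <- U3 -> U7
Condition 1 (no descendant of U5 in the set): holds — descendants of U5 are {U7, U9}; none are in {U10, U3}.
Condition 2 (every backdoor path blocked by {U10, U3}):
  P1: blocked at fork node U10 ∈ conditioning set.
  P2: blocked at fork node U10 ∈ conditioning set.
  P3: blocked at fork node U10 ∈ conditioning set.
  P4: blocked at fork node U3 ∈ conditioning set.
{U10, U3} satisfies the backdoor criterion.

Yes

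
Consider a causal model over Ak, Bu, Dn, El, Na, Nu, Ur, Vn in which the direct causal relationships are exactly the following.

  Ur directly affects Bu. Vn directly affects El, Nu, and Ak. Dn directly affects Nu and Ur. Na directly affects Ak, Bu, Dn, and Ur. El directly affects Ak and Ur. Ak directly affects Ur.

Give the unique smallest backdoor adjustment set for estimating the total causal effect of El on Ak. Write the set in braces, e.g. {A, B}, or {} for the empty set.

Variables eligible for adjustment (non-descendants of El, excluding El and Ak): {Dn, Na, Nu, Vn}.
Backdoor paths from El to Ak:
  P1: El <- Vn -> Ak
  P2: El <- Vn -> Nu <- Dn <- Na -> Ak
  P3: El <- Vn -> Nu <- Dn <- Na -> Ur <- Ak
  P4: El <- Vn -> Nu <- Dn <- Na -> Bu <- Ur <- Ak
  P5: El <- Vn -> Nu <- Dn -> Ur <- Na -> Ak
  P6: El <- Vn -> Nu <- Dn -> Ur <- Ak
  P7: El <- Vn -> Nu <- Dn -> Ur -> Bu <- Na -> Ak
The empty set is not sufficient: P1 (El <- Vn -> Ak) has no collider blocking it and no conditioned non-collider, so it is open.
Try {Vn}:
  P1: blocked at fork node Vn ∈ conditioning set.
  P2: blocked at fork node Vn ∈ conditioning set.
  P3: blocked at fork node Vn ∈ conditioning set.
  P4: blocked at fork node Vn ∈ conditioning set.
  P5: blocked at fork node Vn ∈ conditioning set.
  P6: blocked at fork node Vn ∈ conditioning set.
  P7: blocked at fork node Vn ∈ conditioning set.
{Vn} contains no descendant of El and blocks every backdoor path.
No other singleton works — e.g. {Na} leaves P1 open — so {Vn} is the unique smallest valid adjustment set.

{Vn}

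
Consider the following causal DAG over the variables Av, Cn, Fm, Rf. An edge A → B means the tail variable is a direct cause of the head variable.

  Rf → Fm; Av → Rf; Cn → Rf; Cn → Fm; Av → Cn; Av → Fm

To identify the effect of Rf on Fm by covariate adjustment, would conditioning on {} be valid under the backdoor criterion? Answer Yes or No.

No

Backdoor paths from Rf to Fm (paths whose first edge points into Rf):
  P1: Rf <- Av -> Cn -> Fm
  P2: Rf <- Av -> Fm
  P3: Rf <- Cn <- Av -> Fm
  P4: Rf <- Cn -> Fm
Condition 1 (no descendant of Rf in the set): holds — descendants of Rf are {Fm}; none are in {}.
Condition 2 (every backdoor path blocked by {}):
  P1: open — no interior node is in the conditioning set.
  P2: open — no interior node is in the conditioning set.
  P3: open — no interior node is in the conditioning set.
  P4: open — no interior node is in the conditioning set.
{} does not satisfy the backdoor criterion.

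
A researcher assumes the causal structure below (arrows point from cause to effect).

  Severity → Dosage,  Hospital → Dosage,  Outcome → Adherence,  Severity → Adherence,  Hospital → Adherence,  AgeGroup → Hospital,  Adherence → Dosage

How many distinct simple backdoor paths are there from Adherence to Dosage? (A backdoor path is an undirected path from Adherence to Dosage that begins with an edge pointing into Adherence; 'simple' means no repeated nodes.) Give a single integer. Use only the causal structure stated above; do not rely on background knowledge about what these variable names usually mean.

2

A backdoor path from Adherence to Dosage is any simple undirected path whose first edge points into Adherence (i.e. leaves Adherence via a parent).
Parents of Adherence: {Hospital, Outcome, Severity}.
Enumerating:
  P1: Adherence <- Severity -> Dosage
  P2: Adherence <- Hospital -> Dosage
That exhausts the simple backdoor paths. Count: 2.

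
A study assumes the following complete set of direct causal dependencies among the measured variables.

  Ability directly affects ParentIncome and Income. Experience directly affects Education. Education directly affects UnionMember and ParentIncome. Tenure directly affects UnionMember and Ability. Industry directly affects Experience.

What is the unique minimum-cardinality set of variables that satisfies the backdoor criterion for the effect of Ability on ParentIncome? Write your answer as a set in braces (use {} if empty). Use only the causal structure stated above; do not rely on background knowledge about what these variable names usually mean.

Variables eligible for adjustment (non-descendants of Ability, excluding Ability and ParentIncome): {Education, Experience, Industry, Tenure, UnionMember}.
Backdoor paths from Ability to ParentIncome:
  P1: Ability <- Tenure -> UnionMember <- Education -> ParentIncome
Each backdoor path contains an unconditioned collider, so every path is already blocked with the empty conditioning set:
  P1: blocked at collider UnionMember (neither it nor any descendant is in the conditioning set).
The empty set is therefore the unique smallest valid set.

{}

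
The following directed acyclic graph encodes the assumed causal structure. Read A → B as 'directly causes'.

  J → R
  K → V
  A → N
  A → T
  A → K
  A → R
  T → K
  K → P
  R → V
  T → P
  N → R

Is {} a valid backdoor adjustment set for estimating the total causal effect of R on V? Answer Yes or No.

No

Backdoor paths from R to V (paths whose first edge points into R):
  P1: R <- A -> T -> K -> V
  P2: R <- A -> T -> P <- K -> V
  P3: R <- A -> K -> V
  P4: R <- N <- A -> T -> K -> V
  P5: R <- N <- A -> T -> P <- K -> V
  P6: R <- N <- A -> K -> V
Condition 1 (no descendant of R in the set): holds — descendants of R are {V}; none are in {}.
Condition 2 (every backdoor path blocked by {}):
  P1: open — no interior node is in the conditioning set.
  P2: blocked at collider P (neither it nor any descendant is in the conditioning set).
  P3: open — no interior node is in the conditioning set.
  P4: open — no interior node is in the conditioning set.
  P5: blocked at collider P (neither it nor any descendant is in the conditioning set).
  P6: open — no interior node is in the conditioning set.
{} does not satisfy the backdoor criterion.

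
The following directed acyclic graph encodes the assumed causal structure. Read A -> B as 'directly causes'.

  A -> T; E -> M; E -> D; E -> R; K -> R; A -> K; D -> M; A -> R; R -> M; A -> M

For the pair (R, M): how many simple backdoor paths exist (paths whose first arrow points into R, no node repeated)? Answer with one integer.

4

A backdoor path from R to M is any simple undirected path whose first edge points into R (i.e. leaves R via a parent).
Parents of R: {A, E, K}.
Enumerating:
  P1: R <- A -> M
  P2: R <- K <- A -> M
  P3: R <- E -> D -> M
  P4: R <- E -> M
That exhausts the simple backdoor paths. Count: 4.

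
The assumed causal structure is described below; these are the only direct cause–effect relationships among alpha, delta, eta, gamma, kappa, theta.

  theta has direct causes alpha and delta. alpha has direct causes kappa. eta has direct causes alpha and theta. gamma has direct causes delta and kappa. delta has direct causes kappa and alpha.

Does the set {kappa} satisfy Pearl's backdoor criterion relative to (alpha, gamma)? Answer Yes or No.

Backdoor paths from alpha to gamma (paths whose first edge points into alpha):
  P1: alpha <- kappa -> delta -> gamma
  P2: alpha <- kappa -> gamma
Condition 1 (no descendant of alpha in the set): holds — descendants of alpha are {delta, eta, gamma, theta}; none are in {kappa}.
Condition 2 (every backdoor path blocked by {kappa}):
  P1: blocked at fork node kappa ∈ conditioning set.
  P2: blocked at fork node kappa ∈ conditioning set.
{kappa} satisfies the backdoor criterion.

Yes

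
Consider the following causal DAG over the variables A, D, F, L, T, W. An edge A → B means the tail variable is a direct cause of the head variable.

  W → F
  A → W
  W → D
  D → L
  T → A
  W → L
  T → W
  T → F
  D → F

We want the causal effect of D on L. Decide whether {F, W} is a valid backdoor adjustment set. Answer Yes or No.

Backdoor paths from D to L (paths whose first edge points into D):
  P1: D <- W -> L
Condition 1 (no descendant of D in the set): FAILS — F is a descendant of D.
Condition 2 (every backdoor path blocked by {F, W}):
  P1: blocked at fork node W ∈ conditioning set.
{F, W} does not satisfy the backdoor criterion.

No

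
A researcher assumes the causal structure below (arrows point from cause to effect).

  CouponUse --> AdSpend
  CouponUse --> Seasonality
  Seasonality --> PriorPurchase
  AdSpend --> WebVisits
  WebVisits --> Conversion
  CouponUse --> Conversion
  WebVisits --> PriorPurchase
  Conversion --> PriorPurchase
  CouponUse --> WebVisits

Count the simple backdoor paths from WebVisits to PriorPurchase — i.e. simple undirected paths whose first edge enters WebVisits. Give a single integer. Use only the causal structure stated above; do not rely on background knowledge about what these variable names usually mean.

A backdoor path from WebVisits to PriorPurchase is any simple undirected path whose first edge points into WebVisits (i.e. leaves WebVisits via a parent).
Parents of WebVisits: {AdSpend, CouponUse}.
Enumerating:
  P1: WebVisits <- CouponUse -> Conversion -> PriorPurchase
  P2: WebVisits <- CouponUse -> Seasonality -> PriorPurchase
  P3: WebVisits <- AdSpend <- CouponUse -> Conversion -> PriorPurchase
  P4: WebVisits <- AdSpend <- CouponUse -> Seasonality -> PriorPurchase
That exhausts the simple backdoor paths. Count: 4.

4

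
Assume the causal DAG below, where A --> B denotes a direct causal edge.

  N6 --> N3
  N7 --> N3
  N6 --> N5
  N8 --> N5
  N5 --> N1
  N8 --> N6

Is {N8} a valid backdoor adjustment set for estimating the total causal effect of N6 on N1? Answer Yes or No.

Yes

Backdoor paths from N6 to N1 (paths whose first edge points into N6):
  P1: N6 <- N8 -> N5 -> N1
Condition 1 (no descendant of N6 in the set): holds — descendants of N6 are {N1, N3, N5}; none are in {N8}.
Condition 2 (every backdoor path blocked by {N8}):
  P1: blocked at fork node N8 ∈ conditioning set.
{N8} satisfies the backdoor criterion.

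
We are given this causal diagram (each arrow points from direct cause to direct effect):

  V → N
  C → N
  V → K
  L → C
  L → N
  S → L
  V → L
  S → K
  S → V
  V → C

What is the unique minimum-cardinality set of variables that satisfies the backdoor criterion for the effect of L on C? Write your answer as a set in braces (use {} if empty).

{V}

Variables eligible for adjustment (non-descendants of L, excluding L and C): {K, S, V}.
Backdoor paths from L to C:
  P1: L <- S -> V -> C
  P2: L <- S -> V -> N <- C
  P3: L <- S -> K <- V -> C
  P4: L <- S -> K <- V -> N <- C
  P5: L <- V -> C
  P6: L <- V -> N <- C
The empty set is not sufficient: P1 (L <- S -> V -> C) has no collider blocking it and no conditioned non-collider, so it is open.
Try {V}:
  P1: blocked at chain node V ∈ conditioning set.
  P2: blocked at chain node V ∈ conditioning set.
  P3: blocked at collider K (neither it nor any descendant is in the conditioning set).
  P4: blocked at collider K (neither it nor any descendant is in the conditioning set).
  P5: blocked at fork node V ∈ conditioning set.
  P6: blocked at fork node V ∈ conditioning set.
{V} contains no descendant of L and blocks every backdoor path.
No other singleton works — e.g. {S} leaves P5 open — so {V} is the unique smallest valid adjustment set.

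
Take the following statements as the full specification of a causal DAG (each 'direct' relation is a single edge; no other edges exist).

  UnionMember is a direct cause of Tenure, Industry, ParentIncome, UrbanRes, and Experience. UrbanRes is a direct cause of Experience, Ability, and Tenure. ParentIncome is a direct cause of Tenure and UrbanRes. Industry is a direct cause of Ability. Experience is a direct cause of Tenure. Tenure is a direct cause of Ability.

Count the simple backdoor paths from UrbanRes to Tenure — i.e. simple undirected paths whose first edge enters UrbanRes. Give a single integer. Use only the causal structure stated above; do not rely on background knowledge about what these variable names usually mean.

A backdoor path from UrbanRes to Tenure is any simple undirected path whose first edge points into UrbanRes (i.e. leaves UrbanRes via a parent).
Parents of UrbanRes: {ParentIncome, UnionMember}.
Enumerating:
  P1: UrbanRes <- UnionMember -> ParentIncome -> Tenure
  P2: UrbanRes <- UnionMember -> Experience -> Tenure
  P3: UrbanRes <- UnionMember -> Tenure
  P4: UrbanRes <- UnionMember -> Industry -> Ability <- Tenure
  P5: UrbanRes <- ParentIncome <- UnionMember -> Experience -> Tenure
  P6: UrbanRes <- ParentIncome <- UnionMember -> Tenure
  P7: UrbanRes <- ParentIncome <- UnionMember -> Industry -> Ability <- Tenure
  P8: UrbanRes <- ParentIncome -> Tenure
That exhausts the simple backdoor paths. Count: 8.

8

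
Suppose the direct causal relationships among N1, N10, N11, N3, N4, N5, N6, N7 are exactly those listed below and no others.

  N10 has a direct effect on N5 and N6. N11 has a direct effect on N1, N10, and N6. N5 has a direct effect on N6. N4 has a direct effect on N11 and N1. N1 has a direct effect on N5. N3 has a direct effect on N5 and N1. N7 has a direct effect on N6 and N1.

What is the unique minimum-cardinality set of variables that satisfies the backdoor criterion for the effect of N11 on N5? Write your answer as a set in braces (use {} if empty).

Variables eligible for adjustment (non-descendants of N11, excluding N11 and N5): {N3, N4, N7}.
Backdoor paths from N11 to N5:
  P1: N11 <- N4 -> N1 <- N3 -> N5
  P2: N11 <- N4 -> N1 <- N7 -> N6 <- N10 -> N5
  P3: N11 <- N4 -> N1 <- N7 -> N6 <- N5
  P4: N11 <- N4 -> N1 -> N5
The empty set is not sufficient: P4 (N11 <- N4 -> N1 -> N5) has no collider blocking it and no conditioned non-collider, so it is open.
Try {N4}:
  P1: blocked at fork node N4 ∈ conditioning set.
  P2: blocked at fork node N4 ∈ conditioning set.
  P3: blocked at fork node N4 ∈ conditioning set.
  P4: blocked at fork node N4 ∈ conditioning set.
{N4} contains no descendant of N11 and blocks every backdoor path.
No other singleton works — e.g. {N3} leaves P4 open — so {N4} is the unique smallest valid adjustment set.

{N4}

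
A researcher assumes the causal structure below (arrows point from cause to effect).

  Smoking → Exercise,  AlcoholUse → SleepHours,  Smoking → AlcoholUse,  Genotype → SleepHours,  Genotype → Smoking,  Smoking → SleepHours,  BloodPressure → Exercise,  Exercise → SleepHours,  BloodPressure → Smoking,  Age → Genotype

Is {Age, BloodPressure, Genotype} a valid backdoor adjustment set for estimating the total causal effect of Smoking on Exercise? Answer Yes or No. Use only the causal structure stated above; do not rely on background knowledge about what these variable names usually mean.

Backdoor paths from Smoking to Exercise (paths whose first edge points into Smoking):
  P1: Smoking <- BloodPressure -> Exercise
  P2: Smoking <- Genotype -> SleepHours <- Exercise
Condition 1 (no descendant of Smoking in the set): holds — descendants of Smoking are {AlcoholUse, Exercise, SleepHours}; none are in {Age, BloodPressure, Genotype}.
Condition 2 (every backdoor path blocked by {Age, BloodPressure, Genotype}):
  P1: blocked at fork node BloodPressure ∈ conditioning set.
  P2: blocked at fork node Genotype ∈ conditioning set.
{Age, BloodPressure, Genotype} satisfies the backdoor criterion.

Yes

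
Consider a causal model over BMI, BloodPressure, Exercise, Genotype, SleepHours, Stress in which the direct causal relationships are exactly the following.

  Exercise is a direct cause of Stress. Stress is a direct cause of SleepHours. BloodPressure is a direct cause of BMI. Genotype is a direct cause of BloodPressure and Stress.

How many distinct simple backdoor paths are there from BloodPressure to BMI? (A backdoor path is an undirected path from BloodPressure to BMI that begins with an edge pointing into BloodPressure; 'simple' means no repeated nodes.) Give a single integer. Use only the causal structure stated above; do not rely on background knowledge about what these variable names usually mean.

A backdoor path from BloodPressure to BMI is any simple undirected path whose first edge points into BloodPressure (i.e. leaves BloodPressure via a parent).
Parents of BloodPressure: {Genotype}.
No simple path from any parent of BloodPressure reaches BMI without revisiting BloodPressure, so there are no backdoor paths.

0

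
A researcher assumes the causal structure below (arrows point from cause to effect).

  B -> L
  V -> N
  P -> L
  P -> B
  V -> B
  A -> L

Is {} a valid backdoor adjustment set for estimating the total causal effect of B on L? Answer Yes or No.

Backdoor paths from B to L (paths whose first edge points into B):
  P1: B <- P -> L
Condition 1 (no descendant of B in the set): holds — descendants of B are {L}; none are in {}.
Condition 2 (every backdoor path blocked by {}):
  P1: open — no interior node is in the conditioning set.
{} does not satisfy the backdoor criterion.

No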